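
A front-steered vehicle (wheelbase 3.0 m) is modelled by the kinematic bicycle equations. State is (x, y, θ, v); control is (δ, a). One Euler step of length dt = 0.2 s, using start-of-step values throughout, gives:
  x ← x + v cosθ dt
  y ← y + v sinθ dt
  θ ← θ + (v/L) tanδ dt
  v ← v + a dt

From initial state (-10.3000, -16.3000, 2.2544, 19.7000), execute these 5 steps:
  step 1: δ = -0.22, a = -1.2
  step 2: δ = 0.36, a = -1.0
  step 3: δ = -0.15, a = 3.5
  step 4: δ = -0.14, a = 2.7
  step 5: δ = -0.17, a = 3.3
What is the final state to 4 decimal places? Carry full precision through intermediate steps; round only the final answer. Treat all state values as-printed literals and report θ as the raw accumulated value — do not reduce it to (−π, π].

(-21.7091, -0.4877, 1.8329, 21.1600)

after step 1 (δ=-0.22, a=-1.2): (-12.788469, -13.245311, 1.960713, 19.460000)
after step 2 (δ=0.36, a=-1.0): (-14.267863, -9.645442, 2.449033, 19.260000)
after step 3 (δ=-0.15, a=3.5): (-17.232417, -7.185905, 2.254976, 19.960000)
after step 4 (δ=-0.14, a=2.7): (-19.755509, -4.092352, 2.067455, 20.500000)
after step 5 (δ=-0.17, a=3.3): (-21.709122, -0.487717, 1.832858, 21.160000)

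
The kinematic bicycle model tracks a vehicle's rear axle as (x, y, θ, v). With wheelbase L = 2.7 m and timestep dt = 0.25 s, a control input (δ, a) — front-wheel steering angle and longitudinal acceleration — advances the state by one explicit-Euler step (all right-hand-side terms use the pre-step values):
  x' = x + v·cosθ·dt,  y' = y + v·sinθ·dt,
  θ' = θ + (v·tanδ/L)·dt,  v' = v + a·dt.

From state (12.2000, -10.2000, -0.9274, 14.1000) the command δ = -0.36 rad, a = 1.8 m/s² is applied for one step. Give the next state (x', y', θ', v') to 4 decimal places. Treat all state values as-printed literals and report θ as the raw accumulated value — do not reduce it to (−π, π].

x' = 12.2000 + 14.1000·cos(-0.9274)·0.25 = 14.3147
y' = -10.2000 + 14.1000·sin(-0.9274)·0.25 = -13.0202
θ' = -0.9274 + (14.1000/2.7)·tan(-0.36)·0.25 = -1.4188
v' = 14.1000 + 1.8000·0.25 = 14.5500

(14.3147, -13.0202, -1.4188, 14.5500)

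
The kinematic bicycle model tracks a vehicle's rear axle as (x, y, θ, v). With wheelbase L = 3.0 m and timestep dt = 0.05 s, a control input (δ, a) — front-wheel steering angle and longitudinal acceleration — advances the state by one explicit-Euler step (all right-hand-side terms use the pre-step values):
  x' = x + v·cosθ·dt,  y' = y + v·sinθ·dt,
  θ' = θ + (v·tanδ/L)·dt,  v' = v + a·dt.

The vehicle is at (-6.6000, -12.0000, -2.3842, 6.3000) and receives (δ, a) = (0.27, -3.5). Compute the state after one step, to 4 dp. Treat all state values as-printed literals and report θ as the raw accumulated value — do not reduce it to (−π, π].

(-6.8289, -12.2164, -2.3551, 6.1250)

x' = -6.6000 + 6.3000·cos(-2.3842)·0.05 = -6.8289
y' = -12.0000 + 6.3000·sin(-2.3842)·0.05 = -12.2164
θ' = -2.3842 + (6.3000/3.0)·tan(0.27)·0.05 = -2.3551
v' = 6.3000 − 3.5000·0.05 = 6.1250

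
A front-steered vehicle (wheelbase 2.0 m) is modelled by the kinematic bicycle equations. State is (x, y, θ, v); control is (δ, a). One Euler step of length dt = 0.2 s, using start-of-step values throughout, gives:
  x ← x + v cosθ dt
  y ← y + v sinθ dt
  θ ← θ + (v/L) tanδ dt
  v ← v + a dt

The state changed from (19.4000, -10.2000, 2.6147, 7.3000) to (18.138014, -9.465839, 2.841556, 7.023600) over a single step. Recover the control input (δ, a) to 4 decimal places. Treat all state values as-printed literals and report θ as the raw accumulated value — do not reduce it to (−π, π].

δ = 0.3013, a = -1.3820

a = (v'−v)/dt = (-0.276400)/0.2 = -1.3820
Δθ = θ'−θ = 0.226856;  (v·dt/L) = 7.3000·0.2/2.0 = 0.730000
tan δ = Δθ·L/(v·dt) = 0.310762  →  δ = 0.3013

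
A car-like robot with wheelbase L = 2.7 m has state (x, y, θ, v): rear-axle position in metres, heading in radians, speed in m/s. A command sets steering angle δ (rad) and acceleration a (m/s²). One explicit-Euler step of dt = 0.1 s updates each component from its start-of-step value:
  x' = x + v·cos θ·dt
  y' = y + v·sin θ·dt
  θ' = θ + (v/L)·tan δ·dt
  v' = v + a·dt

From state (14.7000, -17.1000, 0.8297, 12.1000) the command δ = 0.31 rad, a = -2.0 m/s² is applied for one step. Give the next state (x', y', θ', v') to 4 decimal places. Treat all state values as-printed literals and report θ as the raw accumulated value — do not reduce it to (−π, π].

x' = 14.7000 + 12.1000·cos(0.8297)·0.1 = 15.5169
y' = -17.1000 + 12.1000·sin(0.8297)·0.1 = -16.2073
θ' = 0.8297 + (12.1000/2.7)·tan(0.31)·0.1 = 0.9733
v' = 12.1000 − 2.0000·0.1 = 11.9000

(15.5169, -16.2073, 0.9733, 11.9000)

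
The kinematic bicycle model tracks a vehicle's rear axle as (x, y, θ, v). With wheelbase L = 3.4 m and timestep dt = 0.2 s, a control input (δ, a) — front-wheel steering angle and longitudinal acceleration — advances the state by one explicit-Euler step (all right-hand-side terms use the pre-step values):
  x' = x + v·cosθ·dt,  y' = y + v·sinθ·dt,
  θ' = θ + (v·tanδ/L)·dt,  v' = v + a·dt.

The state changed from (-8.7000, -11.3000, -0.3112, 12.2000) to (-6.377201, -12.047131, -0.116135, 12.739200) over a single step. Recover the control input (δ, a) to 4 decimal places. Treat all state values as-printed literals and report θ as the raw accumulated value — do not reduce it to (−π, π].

δ = 0.2654, a = 2.6960

a = (v'−v)/dt = (0.539200)/0.2 = 2.6960
Δθ = θ'−θ = 0.195065;  (v·dt/L) = 12.2000·0.2/3.4 = 0.717647
tan δ = Δθ·L/(v·dt) = 0.271812  →  δ = 0.2654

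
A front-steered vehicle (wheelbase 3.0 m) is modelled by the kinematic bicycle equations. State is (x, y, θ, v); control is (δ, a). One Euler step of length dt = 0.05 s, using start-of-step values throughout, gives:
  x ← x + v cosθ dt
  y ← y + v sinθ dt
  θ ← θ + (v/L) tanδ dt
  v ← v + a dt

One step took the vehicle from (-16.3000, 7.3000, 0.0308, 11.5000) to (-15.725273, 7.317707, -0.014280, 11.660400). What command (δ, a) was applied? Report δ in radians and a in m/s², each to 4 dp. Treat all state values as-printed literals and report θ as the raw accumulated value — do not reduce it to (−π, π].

δ = -0.2310, a = 3.2080

a = (v'−v)/dt = (0.160400)/0.05 = 3.2080
Δθ = θ'−θ = -0.045080;  (v·dt/L) = 11.5000·0.05/3.0 = 0.191667
tan δ = Δθ·L/(v·dt) = -0.235200  →  δ = -0.2310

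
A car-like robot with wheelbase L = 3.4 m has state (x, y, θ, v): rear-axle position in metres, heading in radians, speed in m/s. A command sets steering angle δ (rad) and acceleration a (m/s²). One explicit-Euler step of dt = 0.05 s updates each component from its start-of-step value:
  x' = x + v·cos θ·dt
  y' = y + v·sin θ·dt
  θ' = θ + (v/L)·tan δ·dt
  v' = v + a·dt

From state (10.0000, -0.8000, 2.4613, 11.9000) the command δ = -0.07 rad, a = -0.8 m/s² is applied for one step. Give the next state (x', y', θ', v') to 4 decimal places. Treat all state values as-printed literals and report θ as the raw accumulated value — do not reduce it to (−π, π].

x' = 10.0000 + 11.9000·cos(2.4613)·0.05 = 9.5375
y' = -0.8000 + 11.9000·sin(2.4613)·0.05 = -0.4257
θ' = 2.4613 + (11.9000/3.4)·tan(-0.07)·0.05 = 2.4490
v' = 11.9000 − 0.8000·0.05 = 11.8600

(9.5375, -0.4257, 2.4490, 11.8600)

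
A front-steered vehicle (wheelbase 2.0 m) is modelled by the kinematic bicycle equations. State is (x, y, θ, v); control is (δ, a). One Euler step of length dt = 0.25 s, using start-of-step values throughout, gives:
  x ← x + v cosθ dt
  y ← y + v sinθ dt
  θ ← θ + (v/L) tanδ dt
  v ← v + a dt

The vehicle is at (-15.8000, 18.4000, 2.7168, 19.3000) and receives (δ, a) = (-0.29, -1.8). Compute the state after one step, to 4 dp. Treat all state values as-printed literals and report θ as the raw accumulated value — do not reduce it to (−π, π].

(-20.1962, 20.3885, 1.9969, 18.8500)

x' = -15.8000 + 19.3000·cos(2.7168)·0.25 = -20.1962
y' = 18.4000 + 19.3000·sin(2.7168)·0.25 = 20.3885
θ' = 2.7168 + (19.3000/2.0)·tan(-0.29)·0.25 = 1.9969
v' = 19.3000 − 1.8000·0.25 = 18.8500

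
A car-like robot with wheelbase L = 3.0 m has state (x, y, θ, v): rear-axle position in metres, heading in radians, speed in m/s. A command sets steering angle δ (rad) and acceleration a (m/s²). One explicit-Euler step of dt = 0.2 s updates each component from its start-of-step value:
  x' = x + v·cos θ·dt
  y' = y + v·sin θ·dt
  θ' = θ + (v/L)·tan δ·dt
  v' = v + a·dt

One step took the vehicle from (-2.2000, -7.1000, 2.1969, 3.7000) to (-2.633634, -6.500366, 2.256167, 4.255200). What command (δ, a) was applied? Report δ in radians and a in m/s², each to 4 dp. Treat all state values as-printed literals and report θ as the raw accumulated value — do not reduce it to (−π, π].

δ = 0.2358, a = 2.7760

a = (v'−v)/dt = (0.555200)/0.2 = 2.7760
Δθ = θ'−θ = 0.059267;  (v·dt/L) = 3.7000·0.2/3.0 = 0.246667
tan δ = Δθ·L/(v·dt) = 0.240272  →  δ = 0.2358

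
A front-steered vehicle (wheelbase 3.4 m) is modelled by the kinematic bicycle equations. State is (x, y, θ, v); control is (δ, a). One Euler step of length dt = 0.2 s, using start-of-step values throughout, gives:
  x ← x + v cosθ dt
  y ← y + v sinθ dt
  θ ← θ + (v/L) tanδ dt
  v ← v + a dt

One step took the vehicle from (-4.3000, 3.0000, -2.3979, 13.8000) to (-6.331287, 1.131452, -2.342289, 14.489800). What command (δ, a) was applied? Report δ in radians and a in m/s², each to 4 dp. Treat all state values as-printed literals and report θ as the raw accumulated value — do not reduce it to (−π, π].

a = (v'−v)/dt = (0.689800)/0.2 = 3.4490
Δθ = θ'−θ = 0.055611;  (v·dt/L) = 13.8000·0.2/3.4 = 0.811765
tan δ = Δθ·L/(v·dt) = 0.068506  →  δ = 0.0684

δ = 0.0684, a = 3.4490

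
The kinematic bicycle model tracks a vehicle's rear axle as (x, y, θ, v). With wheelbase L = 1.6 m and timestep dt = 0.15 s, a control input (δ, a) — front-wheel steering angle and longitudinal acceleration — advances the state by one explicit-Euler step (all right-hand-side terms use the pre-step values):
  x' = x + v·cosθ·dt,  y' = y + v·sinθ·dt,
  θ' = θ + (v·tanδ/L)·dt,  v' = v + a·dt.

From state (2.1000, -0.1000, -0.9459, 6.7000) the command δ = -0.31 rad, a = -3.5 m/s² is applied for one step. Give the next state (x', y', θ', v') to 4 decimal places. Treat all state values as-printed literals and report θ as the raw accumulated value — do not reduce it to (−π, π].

(2.6879, -0.9151, -1.1471, 6.1750)

x' = 2.1000 + 6.7000·cos(-0.9459)·0.15 = 2.6879
y' = -0.1000 + 6.7000·sin(-0.9459)·0.15 = -0.9151
θ' = -0.9459 + (6.7000/1.6)·tan(-0.31)·0.15 = -1.1471
v' = 6.7000 − 3.5000·0.15 = 6.1750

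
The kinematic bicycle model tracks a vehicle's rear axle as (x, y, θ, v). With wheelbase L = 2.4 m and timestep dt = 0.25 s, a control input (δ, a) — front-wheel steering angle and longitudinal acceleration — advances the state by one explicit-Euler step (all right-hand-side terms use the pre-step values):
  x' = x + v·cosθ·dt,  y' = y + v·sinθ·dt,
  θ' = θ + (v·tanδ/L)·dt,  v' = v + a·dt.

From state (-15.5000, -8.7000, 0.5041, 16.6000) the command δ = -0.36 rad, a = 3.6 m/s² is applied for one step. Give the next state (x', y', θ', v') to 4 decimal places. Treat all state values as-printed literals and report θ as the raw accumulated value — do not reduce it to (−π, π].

(-11.8662, -6.6955, -0.1468, 17.5000)

x' = -15.5000 + 16.6000·cos(0.5041)·0.25 = -11.8662
y' = -8.7000 + 16.6000·sin(0.5041)·0.25 = -6.6955
θ' = 0.5041 + (16.6000/2.4)·tan(-0.36)·0.25 = -0.1468
v' = 16.6000 + 3.6000·0.25 = 17.5000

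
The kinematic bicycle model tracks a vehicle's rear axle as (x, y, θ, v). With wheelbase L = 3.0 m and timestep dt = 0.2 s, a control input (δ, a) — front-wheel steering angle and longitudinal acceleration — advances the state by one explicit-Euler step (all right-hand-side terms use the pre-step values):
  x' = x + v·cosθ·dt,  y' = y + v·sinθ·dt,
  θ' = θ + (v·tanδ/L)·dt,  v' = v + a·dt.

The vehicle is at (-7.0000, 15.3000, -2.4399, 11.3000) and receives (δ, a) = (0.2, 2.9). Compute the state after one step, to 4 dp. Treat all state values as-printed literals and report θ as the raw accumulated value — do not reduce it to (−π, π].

x' = -7.0000 + 11.3000·cos(-2.4399)·0.2 = -8.7261
y' = 15.3000 + 11.3000·sin(-2.4399)·0.2 = 13.8411
θ' = -2.4399 + (11.3000/3.0)·tan(0.2)·0.2 = -2.2872
v' = 11.3000 + 2.9000·0.2 = 11.8800

(-8.7261, 13.8411, -2.2872, 11.8800)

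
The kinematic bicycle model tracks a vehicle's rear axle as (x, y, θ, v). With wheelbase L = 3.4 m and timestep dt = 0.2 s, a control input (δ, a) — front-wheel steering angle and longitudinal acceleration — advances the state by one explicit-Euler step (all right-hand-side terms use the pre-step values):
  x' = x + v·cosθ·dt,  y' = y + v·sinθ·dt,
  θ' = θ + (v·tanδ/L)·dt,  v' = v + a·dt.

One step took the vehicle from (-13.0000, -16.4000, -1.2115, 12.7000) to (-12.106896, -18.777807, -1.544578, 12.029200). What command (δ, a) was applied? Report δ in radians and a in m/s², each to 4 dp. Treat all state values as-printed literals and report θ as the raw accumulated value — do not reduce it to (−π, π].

a = (v'−v)/dt = (-0.670800)/0.2 = -3.3540
Δθ = θ'−θ = -0.333078;  (v·dt/L) = 12.7000·0.2/3.4 = 0.747059
tan δ = Δθ·L/(v·dt) = -0.445852  →  δ = -0.4194

δ = -0.4194, a = -3.3540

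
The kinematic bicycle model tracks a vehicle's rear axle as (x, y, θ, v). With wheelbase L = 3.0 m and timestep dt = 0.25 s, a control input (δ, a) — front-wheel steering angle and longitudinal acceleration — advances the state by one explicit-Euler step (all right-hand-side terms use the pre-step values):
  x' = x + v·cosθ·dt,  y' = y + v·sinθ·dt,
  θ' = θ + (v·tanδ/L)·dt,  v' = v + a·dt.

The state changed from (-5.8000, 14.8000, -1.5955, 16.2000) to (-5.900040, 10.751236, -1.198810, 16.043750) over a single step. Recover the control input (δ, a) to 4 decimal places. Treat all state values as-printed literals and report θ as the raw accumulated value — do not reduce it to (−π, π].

a = (v'−v)/dt = (-0.156250)/0.25 = -0.6250
Δθ = θ'−θ = 0.396690;  (v·dt/L) = 16.2000·0.25/3.0 = 1.350000
tan δ = Δθ·L/(v·dt) = 0.293844  →  δ = 0.2858

δ = 0.2858, a = -0.6250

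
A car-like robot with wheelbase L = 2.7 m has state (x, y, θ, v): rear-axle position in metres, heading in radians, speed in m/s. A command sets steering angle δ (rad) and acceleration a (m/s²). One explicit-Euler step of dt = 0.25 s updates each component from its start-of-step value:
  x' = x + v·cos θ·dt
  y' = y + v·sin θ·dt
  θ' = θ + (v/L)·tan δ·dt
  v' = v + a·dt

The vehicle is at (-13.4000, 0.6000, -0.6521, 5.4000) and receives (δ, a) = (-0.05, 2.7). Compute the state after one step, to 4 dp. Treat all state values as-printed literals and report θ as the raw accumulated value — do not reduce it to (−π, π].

x' = -13.4000 + 5.4000·cos(-0.6521)·0.25 = -12.3270
y' = 0.6000 + 5.4000·sin(-0.6521)·0.25 = -0.2193
θ' = -0.6521 + (5.4000/2.7)·tan(-0.05)·0.25 = -0.6771
v' = 5.4000 + 2.7000·0.25 = 6.0750

(-12.3270, -0.2193, -0.6771, 6.0750)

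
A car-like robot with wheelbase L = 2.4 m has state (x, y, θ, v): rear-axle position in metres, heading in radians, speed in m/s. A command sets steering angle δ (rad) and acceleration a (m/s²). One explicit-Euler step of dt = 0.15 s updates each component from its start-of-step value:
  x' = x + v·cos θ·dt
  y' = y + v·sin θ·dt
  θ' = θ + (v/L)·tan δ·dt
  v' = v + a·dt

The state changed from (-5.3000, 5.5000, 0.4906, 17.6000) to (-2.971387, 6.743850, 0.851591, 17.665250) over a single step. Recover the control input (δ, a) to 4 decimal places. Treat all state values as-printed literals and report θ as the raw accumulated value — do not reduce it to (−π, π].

a = (v'−v)/dt = (0.065250)/0.15 = 0.4350
Δθ = θ'−θ = 0.360991;  (v·dt/L) = 17.6000·0.15/2.4 = 1.100000
tan δ = Δθ·L/(v·dt) = 0.328174  →  δ = 0.3171

δ = 0.3171, a = 0.4350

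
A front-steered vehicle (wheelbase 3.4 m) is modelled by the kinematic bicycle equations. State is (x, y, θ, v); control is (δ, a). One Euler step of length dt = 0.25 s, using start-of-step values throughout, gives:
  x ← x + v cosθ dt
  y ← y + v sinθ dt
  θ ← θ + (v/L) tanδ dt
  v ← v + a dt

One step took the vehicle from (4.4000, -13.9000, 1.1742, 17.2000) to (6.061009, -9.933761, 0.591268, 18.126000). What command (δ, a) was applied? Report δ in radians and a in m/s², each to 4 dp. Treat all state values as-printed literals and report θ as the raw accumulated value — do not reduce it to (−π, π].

a = (v'−v)/dt = (0.926000)/0.25 = 3.7040
Δθ = θ'−θ = -0.582932;  (v·dt/L) = 17.2000·0.25/3.4 = 1.264706
tan δ = Δθ·L/(v·dt) = -0.460923  →  δ = -0.4319

δ = -0.4319, a = 3.7040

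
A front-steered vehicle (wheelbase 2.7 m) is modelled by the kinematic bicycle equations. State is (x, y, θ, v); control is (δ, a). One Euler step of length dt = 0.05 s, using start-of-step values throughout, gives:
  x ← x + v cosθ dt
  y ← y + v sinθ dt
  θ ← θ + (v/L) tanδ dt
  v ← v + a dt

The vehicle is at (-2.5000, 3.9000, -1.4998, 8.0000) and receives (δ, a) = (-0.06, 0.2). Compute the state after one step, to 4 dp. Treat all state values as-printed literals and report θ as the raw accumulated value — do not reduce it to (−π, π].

x' = -2.5000 + 8.0000·cos(-1.4998)·0.05 = -2.4716
y' = 3.9000 + 8.0000·sin(-1.4998)·0.05 = 3.5010
θ' = -1.4998 + (8.0000/2.7)·tan(-0.06)·0.05 = -1.5087
v' = 8.0000 + 0.2000·0.05 = 8.0100

(-2.4716, 3.5010, -1.5087, 8.0100)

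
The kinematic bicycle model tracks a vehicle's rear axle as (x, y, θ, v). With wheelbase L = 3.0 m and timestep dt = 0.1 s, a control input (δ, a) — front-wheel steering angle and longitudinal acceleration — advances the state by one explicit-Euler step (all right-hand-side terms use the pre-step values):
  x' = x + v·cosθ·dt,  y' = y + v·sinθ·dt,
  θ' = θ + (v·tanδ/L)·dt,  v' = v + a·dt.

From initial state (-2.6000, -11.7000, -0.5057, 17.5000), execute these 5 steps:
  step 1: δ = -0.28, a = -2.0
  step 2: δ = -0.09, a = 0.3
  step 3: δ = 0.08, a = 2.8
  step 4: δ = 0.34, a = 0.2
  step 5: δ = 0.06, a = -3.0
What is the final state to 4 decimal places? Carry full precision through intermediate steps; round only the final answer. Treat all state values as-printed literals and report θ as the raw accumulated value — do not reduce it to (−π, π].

after step 1 (δ=-0.28, a=-2.0): (-1.069038, -12.547735, -0.673440, 17.300000)
after step 2 (δ=-0.09, a=0.3): (0.283270, -13.626699, -0.725481, 17.330000)
after step 3 (δ=0.08, a=2.8): (1.579867, -14.776536, -0.679168, 17.610000)
after step 4 (δ=0.34, a=0.2): (2.950093, -15.882701, -0.471525, 17.630000)
after step 5 (δ=0.06, a=-3.0): (4.520709, -16.683536, -0.436223, 17.330000)

(4.5207, -16.6835, -0.4362, 17.3300)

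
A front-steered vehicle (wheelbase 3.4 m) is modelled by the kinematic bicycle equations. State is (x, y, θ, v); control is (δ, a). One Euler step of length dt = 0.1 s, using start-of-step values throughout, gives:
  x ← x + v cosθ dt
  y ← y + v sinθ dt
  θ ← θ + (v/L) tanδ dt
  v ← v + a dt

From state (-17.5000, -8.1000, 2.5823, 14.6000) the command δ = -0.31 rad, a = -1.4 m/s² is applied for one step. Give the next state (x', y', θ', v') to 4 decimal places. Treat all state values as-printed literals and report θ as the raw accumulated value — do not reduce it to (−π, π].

(-18.7375, -7.3253, 2.4447, 14.4600)

x' = -17.5000 + 14.6000·cos(2.5823)·0.1 = -18.7375
y' = -8.1000 + 14.6000·sin(2.5823)·0.1 = -7.3253
θ' = 2.5823 + (14.6000/3.4)·tan(-0.31)·0.1 = 2.4447
v' = 14.6000 − 1.4000·0.1 = 14.4600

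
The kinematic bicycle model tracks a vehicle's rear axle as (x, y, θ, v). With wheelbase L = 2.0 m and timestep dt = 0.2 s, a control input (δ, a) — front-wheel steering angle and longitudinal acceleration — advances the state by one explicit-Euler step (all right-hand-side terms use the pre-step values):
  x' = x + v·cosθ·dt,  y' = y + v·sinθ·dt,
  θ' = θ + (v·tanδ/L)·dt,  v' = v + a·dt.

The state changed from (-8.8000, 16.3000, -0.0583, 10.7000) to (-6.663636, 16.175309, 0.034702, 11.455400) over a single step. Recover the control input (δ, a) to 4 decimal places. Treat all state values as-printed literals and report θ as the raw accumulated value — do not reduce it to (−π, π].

δ = 0.0867, a = 3.7770

a = (v'−v)/dt = (0.755400)/0.2 = 3.7770
Δθ = θ'−θ = 0.093002;  (v·dt/L) = 10.7000·0.2/2.0 = 1.070000
tan δ = Δθ·L/(v·dt) = 0.086918  →  δ = 0.0867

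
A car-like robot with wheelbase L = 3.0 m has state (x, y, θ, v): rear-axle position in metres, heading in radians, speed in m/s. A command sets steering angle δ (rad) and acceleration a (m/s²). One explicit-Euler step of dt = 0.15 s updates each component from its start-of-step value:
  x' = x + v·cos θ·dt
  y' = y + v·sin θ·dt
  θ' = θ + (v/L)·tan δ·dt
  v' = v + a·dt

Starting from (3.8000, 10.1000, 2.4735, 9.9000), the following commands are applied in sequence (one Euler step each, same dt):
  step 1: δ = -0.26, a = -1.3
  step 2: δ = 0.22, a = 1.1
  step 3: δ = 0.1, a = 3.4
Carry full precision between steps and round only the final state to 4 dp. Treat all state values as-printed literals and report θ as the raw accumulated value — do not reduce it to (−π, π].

after step 1 (δ=-0.26, a=-1.3): (2.634268, 11.019942, 2.341819, 9.705000)
after step 2 (δ=0.22, a=1.1): (1.619801, 12.064004, 2.450331, 9.870000)
after step 3 (δ=0.1, a=3.4): (0.479161, 13.007837, 2.499846, 10.380000)

(0.4792, 13.0078, 2.4998, 10.3800)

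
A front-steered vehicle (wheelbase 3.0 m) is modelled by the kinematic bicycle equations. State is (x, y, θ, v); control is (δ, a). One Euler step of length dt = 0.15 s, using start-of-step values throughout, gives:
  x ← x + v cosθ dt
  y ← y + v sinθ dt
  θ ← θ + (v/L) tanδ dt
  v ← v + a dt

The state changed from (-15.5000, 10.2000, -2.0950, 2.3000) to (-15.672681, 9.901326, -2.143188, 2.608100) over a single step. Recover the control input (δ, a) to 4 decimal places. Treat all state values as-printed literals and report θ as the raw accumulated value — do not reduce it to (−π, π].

a = (v'−v)/dt = (0.308100)/0.15 = 2.0540
Δθ = θ'−θ = -0.048188;  (v·dt/L) = 2.3000·0.15/3.0 = 0.115000
tan δ = Δθ·L/(v·dt) = -0.419026  →  δ = -0.3968

δ = -0.3968, a = 2.0540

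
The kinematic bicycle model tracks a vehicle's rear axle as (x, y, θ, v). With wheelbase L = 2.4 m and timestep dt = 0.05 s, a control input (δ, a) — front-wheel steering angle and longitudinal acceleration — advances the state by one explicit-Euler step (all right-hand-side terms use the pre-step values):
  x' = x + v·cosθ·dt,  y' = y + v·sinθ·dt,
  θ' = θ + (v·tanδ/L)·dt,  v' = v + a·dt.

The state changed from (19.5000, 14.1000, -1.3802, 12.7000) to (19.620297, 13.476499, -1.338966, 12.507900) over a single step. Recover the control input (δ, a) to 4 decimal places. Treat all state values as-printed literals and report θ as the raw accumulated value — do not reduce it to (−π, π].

δ = 0.1546, a = -3.8420

a = (v'−v)/dt = (-0.192100)/0.05 = -3.8420
Δθ = θ'−θ = 0.041234;  (v·dt/L) = 12.7000·0.05/2.4 = 0.264583
tan δ = Δθ·L/(v·dt) = 0.155845  →  δ = 0.1546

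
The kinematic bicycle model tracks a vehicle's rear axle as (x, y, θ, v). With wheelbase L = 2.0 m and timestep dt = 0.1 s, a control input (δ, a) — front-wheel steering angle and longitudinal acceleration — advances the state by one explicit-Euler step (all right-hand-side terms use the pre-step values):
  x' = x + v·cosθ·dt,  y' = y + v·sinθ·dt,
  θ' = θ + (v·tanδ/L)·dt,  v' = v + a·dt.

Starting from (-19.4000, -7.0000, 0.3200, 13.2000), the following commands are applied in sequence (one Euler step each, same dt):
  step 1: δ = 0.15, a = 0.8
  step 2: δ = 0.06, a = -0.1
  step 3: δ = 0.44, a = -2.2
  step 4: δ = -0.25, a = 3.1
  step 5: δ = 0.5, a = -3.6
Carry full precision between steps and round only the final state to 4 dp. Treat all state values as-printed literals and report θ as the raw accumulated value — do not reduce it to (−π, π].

(-13.7114, -3.7843, 0.9703, 13.0000)

after step 1 (δ=0.15, a=0.8): (-18.147009, -6.584772, 0.419749, 13.280000)
after step 2 (δ=0.06, a=-0.1): (-16.934291, -6.043570, 0.459637, 13.270000)
after step 3 (δ=0.44, a=-2.2): (-15.745016, -5.454883, 0.772000, 13.050000)
after step 4 (δ=-0.25, a=3.1): (-14.809961, -4.544554, 0.605389, 13.360000)
after step 5 (δ=0.5, a=-3.6): (-13.711395, -3.784260, 0.970319, 13.000000)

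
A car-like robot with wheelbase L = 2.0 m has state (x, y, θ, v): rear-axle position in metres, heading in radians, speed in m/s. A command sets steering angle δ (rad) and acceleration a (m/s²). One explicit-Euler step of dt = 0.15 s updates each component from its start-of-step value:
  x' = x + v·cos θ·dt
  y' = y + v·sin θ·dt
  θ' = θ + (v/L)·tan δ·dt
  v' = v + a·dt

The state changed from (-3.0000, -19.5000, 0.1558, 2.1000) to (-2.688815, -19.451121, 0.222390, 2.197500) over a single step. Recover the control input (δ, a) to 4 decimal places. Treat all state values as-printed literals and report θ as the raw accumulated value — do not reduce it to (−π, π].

δ = 0.4000, a = 0.6500

a = (v'−v)/dt = (0.097500)/0.15 = 0.6500
Δθ = θ'−θ = 0.066590;  (v·dt/L) = 2.1000·0.15/2.0 = 0.157500
tan δ = Δθ·L/(v·dt) = 0.422794  →  δ = 0.4000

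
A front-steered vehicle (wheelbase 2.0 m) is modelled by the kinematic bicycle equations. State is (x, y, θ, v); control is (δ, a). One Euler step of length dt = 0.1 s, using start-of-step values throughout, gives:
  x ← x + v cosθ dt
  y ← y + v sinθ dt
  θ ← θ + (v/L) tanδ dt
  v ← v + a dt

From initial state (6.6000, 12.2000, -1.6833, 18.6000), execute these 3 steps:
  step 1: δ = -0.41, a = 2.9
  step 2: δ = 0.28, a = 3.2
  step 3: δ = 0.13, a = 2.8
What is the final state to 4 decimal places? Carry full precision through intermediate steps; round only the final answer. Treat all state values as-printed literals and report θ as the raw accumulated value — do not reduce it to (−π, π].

after step 1 (δ=-0.41, a=2.9): (6.391184, 10.351759, -2.087507, 18.890000)
after step 2 (δ=0.28, a=3.2): (5.457975, 8.709370, -1.815912, 19.210000)
after step 3 (δ=0.13, a=2.8): (4.991809, 6.845790, -1.690339, 19.490000)

(4.9918, 6.8458, -1.6903, 19.4900)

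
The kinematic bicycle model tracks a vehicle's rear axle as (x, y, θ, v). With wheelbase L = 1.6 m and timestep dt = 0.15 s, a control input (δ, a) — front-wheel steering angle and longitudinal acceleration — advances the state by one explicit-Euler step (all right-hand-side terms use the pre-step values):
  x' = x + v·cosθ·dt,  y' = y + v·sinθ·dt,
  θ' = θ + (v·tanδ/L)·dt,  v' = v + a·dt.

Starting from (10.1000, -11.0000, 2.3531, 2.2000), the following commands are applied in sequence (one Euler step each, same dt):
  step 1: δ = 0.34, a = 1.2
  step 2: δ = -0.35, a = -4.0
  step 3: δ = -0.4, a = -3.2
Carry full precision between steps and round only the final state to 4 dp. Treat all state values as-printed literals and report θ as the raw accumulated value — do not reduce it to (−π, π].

(9.4113, -10.3408, 2.2741, 1.3000)

after step 1 (δ=0.34, a=1.2): (9.867378, -10.765934, 2.426058, 2.380000)
after step 2 (δ=-0.35, a=-4.0): (9.597935, -10.531734, 2.344611, 1.780000)
after step 3 (δ=-0.4, a=-3.2): (9.411337, -10.340763, 2.274058, 1.300000)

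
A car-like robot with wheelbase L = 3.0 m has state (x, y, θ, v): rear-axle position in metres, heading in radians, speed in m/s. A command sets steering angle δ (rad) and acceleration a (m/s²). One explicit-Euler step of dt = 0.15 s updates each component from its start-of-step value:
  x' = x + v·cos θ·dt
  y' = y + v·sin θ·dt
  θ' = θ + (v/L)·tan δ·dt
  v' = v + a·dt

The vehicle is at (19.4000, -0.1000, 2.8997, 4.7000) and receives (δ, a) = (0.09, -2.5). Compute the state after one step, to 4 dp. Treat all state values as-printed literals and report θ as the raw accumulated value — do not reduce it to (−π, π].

x' = 19.4000 + 4.7000·cos(2.8997)·0.15 = 18.7155
y' = -0.1000 + 4.7000·sin(2.8997)·0.15 = 0.0689
θ' = 2.8997 + (4.7000/3.0)·tan(0.09)·0.15 = 2.9209
v' = 4.7000 − 2.5000·0.15 = 4.3250

(18.7155, 0.0689, 2.9209, 4.3250)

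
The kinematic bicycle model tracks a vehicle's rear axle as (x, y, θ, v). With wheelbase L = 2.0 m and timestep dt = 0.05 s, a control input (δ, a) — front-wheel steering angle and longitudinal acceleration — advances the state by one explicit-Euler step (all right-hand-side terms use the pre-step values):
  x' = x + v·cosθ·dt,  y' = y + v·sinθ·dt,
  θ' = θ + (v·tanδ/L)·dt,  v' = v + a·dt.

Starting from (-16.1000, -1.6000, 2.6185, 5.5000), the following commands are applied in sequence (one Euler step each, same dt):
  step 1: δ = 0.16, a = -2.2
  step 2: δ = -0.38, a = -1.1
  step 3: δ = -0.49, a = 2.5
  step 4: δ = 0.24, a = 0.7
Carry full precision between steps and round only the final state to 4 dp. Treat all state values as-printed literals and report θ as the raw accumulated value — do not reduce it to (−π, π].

(-17.0226, -1.0328, 2.5491, 5.4950)

after step 1 (δ=0.16, a=-2.2): (-16.338227, -1.462621, 2.640690, 5.390000)
after step 2 (δ=-0.38, a=-1.1): (-16.574618, -1.333202, 2.586869, 5.335000)
after step 3 (δ=-0.49, a=2.5): (-16.801368, -1.192702, 2.515728, 5.460000)
after step 4 (δ=0.24, a=0.7): (-17.022623, -1.032779, 2.549132, 5.495000)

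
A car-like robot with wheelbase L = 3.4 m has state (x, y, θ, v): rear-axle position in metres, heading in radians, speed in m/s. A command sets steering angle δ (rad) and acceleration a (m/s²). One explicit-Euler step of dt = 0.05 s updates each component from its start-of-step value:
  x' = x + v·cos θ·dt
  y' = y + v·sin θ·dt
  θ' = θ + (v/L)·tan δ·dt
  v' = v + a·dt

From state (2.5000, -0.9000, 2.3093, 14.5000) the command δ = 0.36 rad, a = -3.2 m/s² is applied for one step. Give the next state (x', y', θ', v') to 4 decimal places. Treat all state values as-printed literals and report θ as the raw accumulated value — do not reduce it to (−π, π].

(2.0119, -0.3639, 2.3896, 14.3400)

x' = 2.5000 + 14.5000·cos(2.3093)·0.05 = 2.0119
y' = -0.9000 + 14.5000·sin(2.3093)·0.05 = -0.3639
θ' = 2.3093 + (14.5000/3.4)·tan(0.36)·0.05 = 2.3896
v' = 14.5000 − 3.2000·0.05 = 14.3400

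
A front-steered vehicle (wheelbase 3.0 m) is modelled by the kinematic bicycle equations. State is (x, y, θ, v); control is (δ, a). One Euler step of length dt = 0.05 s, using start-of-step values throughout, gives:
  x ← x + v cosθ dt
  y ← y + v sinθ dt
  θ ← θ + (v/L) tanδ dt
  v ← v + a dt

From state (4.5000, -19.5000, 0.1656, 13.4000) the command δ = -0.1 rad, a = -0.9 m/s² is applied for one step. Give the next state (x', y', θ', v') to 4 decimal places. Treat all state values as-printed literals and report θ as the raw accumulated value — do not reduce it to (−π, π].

(5.1608, -19.3896, 0.1432, 13.3550)

x' = 4.5000 + 13.4000·cos(0.1656)·0.05 = 5.1608
y' = -19.5000 + 13.4000·sin(0.1656)·0.05 = -19.3896
θ' = 0.1656 + (13.4000/3.0)·tan(-0.1)·0.05 = 0.1432
v' = 13.4000 − 0.9000·0.05 = 13.3550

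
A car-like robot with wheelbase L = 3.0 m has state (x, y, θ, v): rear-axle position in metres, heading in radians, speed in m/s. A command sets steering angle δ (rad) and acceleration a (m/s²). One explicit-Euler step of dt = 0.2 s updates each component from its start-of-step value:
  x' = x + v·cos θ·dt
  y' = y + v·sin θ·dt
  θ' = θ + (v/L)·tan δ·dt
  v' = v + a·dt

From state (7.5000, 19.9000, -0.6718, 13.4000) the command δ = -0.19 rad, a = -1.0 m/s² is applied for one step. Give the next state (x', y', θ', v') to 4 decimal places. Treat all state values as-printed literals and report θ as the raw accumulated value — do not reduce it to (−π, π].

(9.5976, 18.2320, -0.8436, 13.2000)

x' = 7.5000 + 13.4000·cos(-0.6718)·0.2 = 9.5976
y' = 19.9000 + 13.4000·sin(-0.6718)·0.2 = 18.2320
θ' = -0.6718 + (13.4000/3.0)·tan(-0.19)·0.2 = -0.8436
v' = 13.4000 − 1.0000·0.2 = 13.2000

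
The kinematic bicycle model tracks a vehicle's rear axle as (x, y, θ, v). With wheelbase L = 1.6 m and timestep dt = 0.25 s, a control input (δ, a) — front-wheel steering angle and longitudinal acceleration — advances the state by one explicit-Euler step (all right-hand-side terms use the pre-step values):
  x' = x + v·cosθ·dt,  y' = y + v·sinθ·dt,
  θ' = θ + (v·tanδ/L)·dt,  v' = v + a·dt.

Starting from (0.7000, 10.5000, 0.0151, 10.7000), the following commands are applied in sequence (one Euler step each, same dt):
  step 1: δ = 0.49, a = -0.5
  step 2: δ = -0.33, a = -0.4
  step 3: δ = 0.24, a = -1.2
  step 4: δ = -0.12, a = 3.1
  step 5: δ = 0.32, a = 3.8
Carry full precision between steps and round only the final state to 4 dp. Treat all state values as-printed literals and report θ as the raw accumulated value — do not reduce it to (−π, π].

after step 1 (δ=0.49, a=-0.5): (3.374695, 10.540391, 0.906858, 10.575000)
after step 2 (δ=-0.33, a=-0.4): (5.003835, 12.622534, 0.340889, 10.475000)
after step 3 (δ=0.24, a=-1.2): (7.471896, 13.498048, 0.741422, 10.175000)
after step 4 (δ=-0.12, a=3.1): (9.347934, 15.215938, 0.549720, 10.950000)
after step 5 (δ=0.32, a=3.8): (11.682121, 16.646139, 1.116706, 11.900000)

(11.6821, 16.6461, 1.1167, 11.9000)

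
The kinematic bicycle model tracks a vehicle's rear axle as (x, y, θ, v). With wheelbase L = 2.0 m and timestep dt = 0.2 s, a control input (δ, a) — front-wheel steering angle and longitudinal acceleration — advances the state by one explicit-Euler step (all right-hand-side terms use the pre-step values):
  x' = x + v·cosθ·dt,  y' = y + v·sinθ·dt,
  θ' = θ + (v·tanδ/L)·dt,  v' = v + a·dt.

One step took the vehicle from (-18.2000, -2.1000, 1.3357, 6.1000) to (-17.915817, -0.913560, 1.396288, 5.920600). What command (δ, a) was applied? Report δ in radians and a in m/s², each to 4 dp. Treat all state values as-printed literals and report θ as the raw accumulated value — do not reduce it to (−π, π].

δ = 0.0990, a = -0.8970

a = (v'−v)/dt = (-0.179400)/0.2 = -0.8970
Δθ = θ'−θ = 0.060588;  (v·dt/L) = 6.1000·0.2/2.0 = 0.610000
tan δ = Δθ·L/(v·dt) = 0.099325  →  δ = 0.0990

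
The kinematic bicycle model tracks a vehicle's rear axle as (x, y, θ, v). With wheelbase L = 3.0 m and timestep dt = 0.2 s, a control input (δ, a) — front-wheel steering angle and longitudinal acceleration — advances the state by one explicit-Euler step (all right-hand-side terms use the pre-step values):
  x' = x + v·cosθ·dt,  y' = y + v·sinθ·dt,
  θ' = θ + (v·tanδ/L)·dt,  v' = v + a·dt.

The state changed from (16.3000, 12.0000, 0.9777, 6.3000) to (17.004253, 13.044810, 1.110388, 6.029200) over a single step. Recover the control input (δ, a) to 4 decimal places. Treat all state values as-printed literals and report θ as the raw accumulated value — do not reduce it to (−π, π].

δ = 0.3060, a = -1.3540

a = (v'−v)/dt = (-0.270800)/0.2 = -1.3540
Δθ = θ'−θ = 0.132688;  (v·dt/L) = 6.3000·0.2/3.0 = 0.420000
tan δ = Δθ·L/(v·dt) = 0.315924  →  δ = 0.3060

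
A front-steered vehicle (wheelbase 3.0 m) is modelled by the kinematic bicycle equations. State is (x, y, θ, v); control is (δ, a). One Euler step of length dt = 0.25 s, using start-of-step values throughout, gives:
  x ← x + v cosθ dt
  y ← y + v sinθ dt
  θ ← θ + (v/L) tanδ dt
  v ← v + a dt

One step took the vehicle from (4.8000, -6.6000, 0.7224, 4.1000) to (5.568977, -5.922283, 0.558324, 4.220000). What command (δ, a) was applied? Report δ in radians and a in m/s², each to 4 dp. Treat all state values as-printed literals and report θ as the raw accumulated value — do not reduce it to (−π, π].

δ = -0.4477, a = 0.4800

a = (v'−v)/dt = (0.120000)/0.25 = 0.4800
Δθ = θ'−θ = -0.164076;  (v·dt/L) = 4.1000·0.25/3.0 = 0.341667
tan δ = Δθ·L/(v·dt) = -0.480222  →  δ = -0.4477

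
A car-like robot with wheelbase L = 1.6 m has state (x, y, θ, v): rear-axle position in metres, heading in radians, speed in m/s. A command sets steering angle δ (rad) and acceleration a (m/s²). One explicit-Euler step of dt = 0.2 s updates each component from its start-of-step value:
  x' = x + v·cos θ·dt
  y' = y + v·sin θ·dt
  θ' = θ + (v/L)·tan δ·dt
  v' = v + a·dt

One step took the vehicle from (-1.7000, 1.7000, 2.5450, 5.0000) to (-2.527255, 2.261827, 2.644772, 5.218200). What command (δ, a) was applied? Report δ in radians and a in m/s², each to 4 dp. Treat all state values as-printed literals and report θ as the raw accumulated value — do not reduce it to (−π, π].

δ = 0.1583, a = 1.0910

a = (v'−v)/dt = (0.218200)/0.2 = 1.0910
Δθ = θ'−θ = 0.099772;  (v·dt/L) = 5.0000·0.2/1.6 = 0.625000
tan δ = Δθ·L/(v·dt) = 0.159635  →  δ = 0.1583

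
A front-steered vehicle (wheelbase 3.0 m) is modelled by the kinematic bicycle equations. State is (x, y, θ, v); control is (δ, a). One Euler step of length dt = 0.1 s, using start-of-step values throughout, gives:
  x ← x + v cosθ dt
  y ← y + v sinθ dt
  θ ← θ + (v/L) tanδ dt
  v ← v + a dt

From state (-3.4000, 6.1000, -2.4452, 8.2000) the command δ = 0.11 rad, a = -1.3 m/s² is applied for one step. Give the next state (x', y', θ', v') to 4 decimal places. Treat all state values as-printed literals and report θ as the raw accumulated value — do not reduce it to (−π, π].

(-4.0291, 5.5740, -2.4150, 8.0700)

x' = -3.4000 + 8.2000·cos(-2.4452)·0.1 = -4.0291
y' = 6.1000 + 8.2000·sin(-2.4452)·0.1 = 5.5740
θ' = -2.4452 + (8.2000/3.0)·tan(0.11)·0.1 = -2.4150
v' = 8.2000 − 1.3000·0.1 = 8.0700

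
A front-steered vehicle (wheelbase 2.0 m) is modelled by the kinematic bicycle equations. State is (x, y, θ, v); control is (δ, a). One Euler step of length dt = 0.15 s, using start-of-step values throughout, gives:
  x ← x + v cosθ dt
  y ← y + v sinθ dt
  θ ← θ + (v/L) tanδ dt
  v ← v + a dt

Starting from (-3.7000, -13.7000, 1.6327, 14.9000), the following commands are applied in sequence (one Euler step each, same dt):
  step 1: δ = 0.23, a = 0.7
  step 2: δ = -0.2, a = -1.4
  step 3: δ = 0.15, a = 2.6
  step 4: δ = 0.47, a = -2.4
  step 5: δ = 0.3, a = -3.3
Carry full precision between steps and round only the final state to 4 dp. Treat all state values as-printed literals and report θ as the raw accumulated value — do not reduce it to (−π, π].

(-7.0162, -3.4453, 2.7564, 14.3300)

after step 1 (δ=0.23, a=0.7): (-3.838266, -11.469281, 1.894355, 15.005000)
after step 2 (δ=-0.2, a=-1.4): (-4.553876, -9.335323, 1.666230, 14.795000)
after step 3 (δ=0.15, a=2.6): (-4.765347, -7.126171, 1.833934, 15.185000)
after step 4 (δ=0.47, a=-2.4): (-5.357815, -4.926824, 2.412443, 14.825000)
after step 5 (δ=0.3, a=-3.3): (-7.016158, -3.445283, 2.756387, 14.330000)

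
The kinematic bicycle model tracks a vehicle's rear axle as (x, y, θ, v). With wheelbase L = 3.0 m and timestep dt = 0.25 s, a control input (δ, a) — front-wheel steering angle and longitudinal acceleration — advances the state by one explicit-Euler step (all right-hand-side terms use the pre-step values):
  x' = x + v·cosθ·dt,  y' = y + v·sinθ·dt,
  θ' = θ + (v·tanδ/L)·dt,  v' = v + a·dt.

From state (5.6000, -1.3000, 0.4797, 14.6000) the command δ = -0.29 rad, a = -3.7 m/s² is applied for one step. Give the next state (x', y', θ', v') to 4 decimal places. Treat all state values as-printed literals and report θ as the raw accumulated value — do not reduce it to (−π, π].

x' = 5.6000 + 14.6000·cos(0.4797)·0.25 = 8.8380
y' = -1.3000 + 14.6000·sin(0.4797)·0.25 = 0.3845
θ' = 0.4797 + (14.6000/3.0)·tan(-0.29)·0.25 = 0.1166
v' = 14.6000 − 3.7000·0.25 = 13.6750

(8.8380, 0.3845, 0.1166, 13.6750)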